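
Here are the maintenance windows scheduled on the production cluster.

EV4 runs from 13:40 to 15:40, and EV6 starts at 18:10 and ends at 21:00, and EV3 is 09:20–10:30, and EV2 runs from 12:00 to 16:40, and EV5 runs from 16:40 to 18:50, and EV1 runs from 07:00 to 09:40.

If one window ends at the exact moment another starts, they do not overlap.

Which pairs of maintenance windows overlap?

EV1 & EV3, EV2 & EV4, EV5 & EV6

Sorted by start: EV1, EV3, EV2, EV4, EV5, EV6.
EV3 starts before EV1 ends → EV1 and EV3 overlap.
EV2 starts after EV1 ends — done with EV1.
EV2 starts after EV3 ends — done with EV3.
EV4 starts before EV2 ends → EV2 and EV4 overlap.
EV5 starts exactly when EV2 ends (back-to-back, no overlap) — done with EV2.
EV5 starts after EV4 ends — done with EV4.
EV6 starts before EV5 ends → EV5 and EV6 overlap.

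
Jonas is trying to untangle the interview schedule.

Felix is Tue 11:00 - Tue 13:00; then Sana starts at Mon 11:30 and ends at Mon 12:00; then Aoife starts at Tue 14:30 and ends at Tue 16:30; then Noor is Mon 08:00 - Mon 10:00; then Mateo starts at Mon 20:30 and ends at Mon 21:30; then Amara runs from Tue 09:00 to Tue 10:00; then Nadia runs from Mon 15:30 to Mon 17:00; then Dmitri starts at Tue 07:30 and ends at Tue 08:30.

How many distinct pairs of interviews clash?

0

Sorted by start: Noor, Sana, Nadia, Mateo, Dmitri, Amara, Felix, Aoife.
Sana starts after Noor ends, so Noor has no further overlaps.
Nadia starts after Sana ends, so Sana has no further overlaps.
Mateo starts after Nadia ends, so Nadia has no further overlaps.
Dmitri starts after Mateo ends, so Mateo has no further overlaps.
Amara starts after Dmitri ends, so Dmitri has no further overlaps.
Felix starts after Amara ends, so Amara has no further overlaps.
Aoife starts after Felix ends.
No pair overlaps.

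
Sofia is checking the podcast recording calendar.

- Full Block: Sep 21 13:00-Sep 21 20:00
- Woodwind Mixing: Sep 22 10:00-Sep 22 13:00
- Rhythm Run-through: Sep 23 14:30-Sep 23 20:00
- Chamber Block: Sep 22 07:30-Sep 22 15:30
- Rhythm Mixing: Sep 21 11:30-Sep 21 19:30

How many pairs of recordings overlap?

Sorted by start: Rhythm Mixing, Full Block, Chamber Block, Woodwind Mixing, Rhythm Run-through.
Full Block starts before Rhythm Mixing ends → Rhythm Mixing and Full Block overlap.
Chamber Block starts after Rhythm Mixing ends, so nothing later overlaps Rhythm Mixing either.
Chamber Block starts after Full Block ends, so nothing later overlaps Full Block either.
Woodwind Mixing starts before Chamber Block ends → Chamber Block and Woodwind Mixing overlap.
Rhythm Run-through starts after Chamber Block ends.
Rhythm Run-through starts after Woodwind Mixing ends.
Overlapping pairs: Chamber Block & Woodwind Mixing, Full Block & Rhythm Mixing — 2 in total.

2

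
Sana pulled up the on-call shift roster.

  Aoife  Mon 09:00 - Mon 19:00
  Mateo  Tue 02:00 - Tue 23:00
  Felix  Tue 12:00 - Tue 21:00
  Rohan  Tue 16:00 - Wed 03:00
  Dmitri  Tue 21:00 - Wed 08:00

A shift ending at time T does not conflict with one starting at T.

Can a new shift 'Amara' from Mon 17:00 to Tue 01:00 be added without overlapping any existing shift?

No — it overlaps Aoife

Aoife: starts Mon 09:00 before Amara ends Tue 01:00, and ends Mon 19:00 after Amara starts Mon 17:00 → overlap.
Mateo: starts Tue 02:00 at or after Amara ends Tue 01:00 → clear.
Felix: starts Tue 12:00 at or after Amara ends Tue 01:00 → clear.
Rohan: starts Tue 16:00 at or after Amara ends Tue 01:00 → clear.
Dmitri: starts Tue 21:00 at or after Amara ends Tue 01:00 → clear.
Amara overlaps Aoife.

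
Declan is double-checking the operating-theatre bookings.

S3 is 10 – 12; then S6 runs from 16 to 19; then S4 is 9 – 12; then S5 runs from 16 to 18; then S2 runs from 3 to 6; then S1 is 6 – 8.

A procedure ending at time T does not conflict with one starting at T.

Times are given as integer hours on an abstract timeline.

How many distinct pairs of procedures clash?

2

Check each pair: they overlap iff neither finishes before the other starts.
Sorted by start: S2, S1, S4, S3, S5, S6.
S1 starts exactly when S2 ends (back-to-back, no overlap), so nothing later overlaps S2 either.
S4 starts after S1 ends, so nothing later overlaps S1 either.
S3 starts before S4 ends → S4 and S3 overlap.
S5 starts after S4 ends, so nothing later overlaps S4 either.
S5 starts after S3 ends, so nothing later overlaps S3 either.
S6 starts before S5 ends → S5 and S6 overlap.
Overlapping pairs: S3 & S4, S5 & S6 — 2 in total.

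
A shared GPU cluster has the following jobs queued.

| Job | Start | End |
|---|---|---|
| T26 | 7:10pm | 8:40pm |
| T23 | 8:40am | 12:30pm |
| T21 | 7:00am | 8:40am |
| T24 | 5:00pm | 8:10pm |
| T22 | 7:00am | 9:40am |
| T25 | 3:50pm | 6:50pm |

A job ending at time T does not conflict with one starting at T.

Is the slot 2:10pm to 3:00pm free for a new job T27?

T21: ends 8:40am at or before T27 starts 2:10pm → clear.
T22: ends 9:40am at or before T27 starts 2:10pm → clear.
T23: ends 12:30pm at or before T27 starts 2:10pm → clear.
T25: starts 3:50pm at or after T27 ends 3:00pm → clear.
T24: starts 5:00pm at or after T27 ends 3:00pm → clear.
T26: starts 7:10pm at or after T27 ends 3:00pm → clear.

Yes — the slot is free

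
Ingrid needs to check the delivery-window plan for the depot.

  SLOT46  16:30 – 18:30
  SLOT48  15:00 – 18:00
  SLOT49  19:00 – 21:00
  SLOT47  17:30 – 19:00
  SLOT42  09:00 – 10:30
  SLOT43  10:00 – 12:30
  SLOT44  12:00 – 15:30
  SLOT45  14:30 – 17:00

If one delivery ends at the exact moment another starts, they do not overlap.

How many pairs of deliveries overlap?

Sorted by start: SLOT42, SLOT43, SLOT44, SLOT45, SLOT48, SLOT46, SLOT47, SLOT49.
SLOT43 starts before SLOT42 ends → SLOT42 and SLOT43 overlap.
SLOT44 starts after SLOT42 ends, so nothing later overlaps SLOT42 either.
SLOT44 starts before SLOT43 ends → SLOT43 and SLOT44 overlap.
SLOT45 starts after SLOT43 ends, so nothing later overlaps SLOT43 either.
SLOT45 starts before SLOT44 ends → SLOT44 and SLOT45 overlap.
SLOT48 starts before SLOT44 ends → SLOT44 and SLOT48 overlap.
SLOT46 starts after SLOT44 ends, so nothing later overlaps SLOT44 either.
SLOT48 starts before SLOT45 ends → SLOT45 and SLOT48 overlap.
SLOT46 starts before SLOT45 ends → SLOT45 and SLOT46 overlap.
SLOT47 starts after SLOT45 ends, so nothing later overlaps SLOT45 either.
SLOT46 starts before SLOT48 ends → SLOT48 and SLOT46 overlap.
SLOT47 starts before SLOT48 ends → SLOT48 and SLOT47 overlap.
SLOT49 starts after SLOT48 ends.
SLOT47 starts before SLOT46 ends → SLOT46 and SLOT47 overlap.
SLOT49 starts after SLOT46 ends.
SLOT49 starts exactly when SLOT47 ends (back-to-back, no overlap).
Overlapping pairs: SLOT42 & SLOT43, SLOT43 & SLOT44, SLOT44 & SLOT45, SLOT44 & SLOT48, SLOT45 & SLOT46, SLOT45 & SLOT48, SLOT46 & SLOT47, SLOT46 & SLOT48, SLOT47 & SLOT48 — 9 in total.

9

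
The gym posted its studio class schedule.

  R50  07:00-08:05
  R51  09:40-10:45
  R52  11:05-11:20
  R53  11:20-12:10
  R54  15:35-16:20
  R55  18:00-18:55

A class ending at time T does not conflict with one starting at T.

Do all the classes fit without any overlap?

Yes

Sorted by start: R50, R51, R52, R53, R54, R55.
R51 starts after R50 ends — done with R50.
R52 starts after R51 ends — done with R51.
R53 starts exactly when R52 ends (back-to-back, no overlap) — done with R52.
R54 starts after R53 ends — done with R53.
R55 starts after R54 ends.
Every pair is clear; the schedule has no overlaps.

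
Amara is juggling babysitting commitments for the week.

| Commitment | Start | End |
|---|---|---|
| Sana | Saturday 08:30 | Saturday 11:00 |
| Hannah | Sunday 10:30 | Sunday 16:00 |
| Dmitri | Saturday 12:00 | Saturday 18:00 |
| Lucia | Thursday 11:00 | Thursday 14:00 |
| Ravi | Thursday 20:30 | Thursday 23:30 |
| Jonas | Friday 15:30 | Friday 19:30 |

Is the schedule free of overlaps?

Check each pair: they overlap iff neither finishes before the other starts.
Sorted by start: Lucia, Ravi, Jonas, Sana, Dmitri, Hannah.
Ravi starts after Lucia ends, so Lucia has no further overlaps.
Jonas starts after Ravi ends, so Ravi has no further overlaps.
Sana starts after Jonas ends, so Jonas has no further overlaps.
Dmitri starts after Sana ends, so Sana has no further overlaps.
Hannah starts after Dmitri ends.
Every pair is clear; the schedule has no overlaps.

Yes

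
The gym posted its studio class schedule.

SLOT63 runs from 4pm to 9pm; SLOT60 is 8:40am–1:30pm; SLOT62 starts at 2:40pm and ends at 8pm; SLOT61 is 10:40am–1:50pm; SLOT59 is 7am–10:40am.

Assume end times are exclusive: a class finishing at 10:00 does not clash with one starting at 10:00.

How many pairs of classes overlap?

Sorted by start: SLOT59, SLOT60, SLOT61, SLOT62, SLOT63.
SLOT60 starts before SLOT59 ends → SLOT59 and SLOT60 overlap.
SLOT61 starts exactly when SLOT59 ends (back-to-back, no overlap), so nothing later overlaps SLOT59 either.
SLOT61 starts before SLOT60 ends → SLOT60 and SLOT61 overlap.
SLOT62 starts after SLOT60 ends, so nothing later overlaps SLOT60 either.
SLOT62 starts after SLOT61 ends, so nothing later overlaps SLOT61 either.
SLOT63 starts before SLOT62 ends → SLOT62 and SLOT63 overlap.
Overlapping pairs: SLOT59 & SLOT60, SLOT60 & SLOT61, SLOT62 & SLOT63 — 3 in total.

3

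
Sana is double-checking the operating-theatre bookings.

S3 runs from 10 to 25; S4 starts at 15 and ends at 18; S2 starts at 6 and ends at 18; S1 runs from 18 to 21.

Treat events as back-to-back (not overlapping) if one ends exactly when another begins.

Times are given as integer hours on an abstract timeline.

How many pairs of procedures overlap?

Sorted by start: S2, S3, S4, S1.
S3 starts before S2 ends → S2 and S3 overlap.
S4 starts before S2 ends → S2 and S4 overlap.
S1 starts exactly when S2 ends (back-to-back, no overlap).
S4 starts before S3 ends → S3 and S4 overlap.
S1 starts before S3 ends → S3 and S1 overlap.
S1 starts exactly when S4 ends (back-to-back, no overlap).
Overlapping pairs: S1 & S3, S2 & S3, S2 & S4, S3 & S4 — 4 in total.

4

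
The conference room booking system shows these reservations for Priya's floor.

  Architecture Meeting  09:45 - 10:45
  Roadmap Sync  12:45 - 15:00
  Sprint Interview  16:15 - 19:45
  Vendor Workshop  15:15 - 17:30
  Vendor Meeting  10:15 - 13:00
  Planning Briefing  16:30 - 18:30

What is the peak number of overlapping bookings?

Sweep the timeline, counting +1 at each start and −1 at each end (ends before starts at a tie):
09:45 start Architecture Meeting → 1
10:15 start Vendor Meeting → 2
10:45 end Architecture Meeting → 1
12:45 start Roadmap Sync → 2
13:00 end Vendor Meeting → 1
15:00 end Roadmap Sync → 0
15:15 start Vendor Workshop → 1
16:15 start Sprint Interview → 2
16:30 start Planning Briefing → 3
17:30 end Vendor Workshop → 2
18:30 end Planning Briefing → 1
19:45 end Sprint Interview → 0
Peak is 3, at 16:30 (Planning Briefing, Sprint Interview, Vendor Workshop).

3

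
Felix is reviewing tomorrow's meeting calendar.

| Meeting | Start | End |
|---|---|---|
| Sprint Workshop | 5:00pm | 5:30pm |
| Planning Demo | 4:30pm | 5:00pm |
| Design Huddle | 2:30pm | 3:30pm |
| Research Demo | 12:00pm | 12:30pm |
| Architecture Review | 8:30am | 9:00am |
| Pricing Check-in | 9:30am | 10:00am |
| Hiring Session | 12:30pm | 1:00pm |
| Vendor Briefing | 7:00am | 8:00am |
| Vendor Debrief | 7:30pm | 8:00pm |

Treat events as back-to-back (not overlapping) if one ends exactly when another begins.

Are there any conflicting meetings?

Sorted by start: Vendor Briefing, Architecture Review, Pricing Check-in, Research Demo, Hiring Session, Design Huddle, Planning Demo, Sprint Workshop, Vendor Debrief.
Architecture Review starts after Vendor Briefing ends, so Vendor Briefing has no further overlaps.
Pricing Check-in starts after Architecture Review ends, so Architecture Review has no further overlaps.
Research Demo starts after Pricing Check-in ends, so Pricing Check-in has no further overlaps.
Hiring Session starts exactly when Research Demo ends (back-to-back, no overlap), so Research Demo has no further overlaps.
Design Huddle starts after Hiring Session ends, so Hiring Session has no further overlaps.
Planning Demo starts after Design Huddle ends, so Design Huddle has no further overlaps.
Sprint Workshop starts exactly when Planning Demo ends (back-to-back, no overlap), so Planning Demo has no further overlaps.
Vendor Debrief starts after Sprint Workshop ends.
Every pair is clear; the schedule has no overlaps.

No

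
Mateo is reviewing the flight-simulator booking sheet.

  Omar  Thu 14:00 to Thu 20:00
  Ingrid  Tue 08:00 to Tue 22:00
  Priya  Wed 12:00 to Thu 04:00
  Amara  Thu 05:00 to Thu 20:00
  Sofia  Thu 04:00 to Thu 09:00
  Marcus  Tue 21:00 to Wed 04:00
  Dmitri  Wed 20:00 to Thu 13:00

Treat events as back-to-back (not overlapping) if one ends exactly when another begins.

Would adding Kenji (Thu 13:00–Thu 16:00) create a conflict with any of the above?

Yes — it overlaps Amara, Omar

Ingrid: ends Tue 22:00 at or before Kenji starts Thu 13:00 → clear.
Marcus: ends Wed 04:00 at or before Kenji starts Thu 13:00 → clear.
Priya: ends Thu 04:00 at or before Kenji starts Thu 13:00 → clear.
Dmitri: ends Thu 13:00 at or before Kenji starts Thu 13:00 → clear.
Sofia: ends Thu 09:00 at or before Kenji starts Thu 13:00 → clear.
Amara: starts Thu 05:00 before Kenji ends Thu 16:00, and ends Thu 20:00 after Kenji starts Thu 13:00 → overlap.
Omar: starts Thu 14:00 before Kenji ends Thu 16:00, and ends Thu 20:00 after Kenji starts Thu 13:00 → overlap.
Kenji overlaps Amara, Omar.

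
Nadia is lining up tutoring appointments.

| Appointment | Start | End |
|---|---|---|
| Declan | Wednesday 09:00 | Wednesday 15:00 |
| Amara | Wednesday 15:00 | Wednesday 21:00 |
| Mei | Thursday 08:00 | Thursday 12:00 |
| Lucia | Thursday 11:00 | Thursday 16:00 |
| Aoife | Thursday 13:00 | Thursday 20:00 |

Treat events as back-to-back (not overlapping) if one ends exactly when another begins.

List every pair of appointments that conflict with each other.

Two intervals overlap when each starts before the other ends.
Sorted by start: Declan, Amara, Mei, Lucia, Aoife.
Amara starts exactly when Declan ends (back-to-back, no overlap) — done with Declan.
Mei starts after Amara ends — done with Amara.
Lucia starts before Mei ends → Mei and Lucia overlap.
Aoife starts after Mei ends.
Aoife starts before Lucia ends → Lucia and Aoife overlap.

Aoife & Lucia, Lucia & Mei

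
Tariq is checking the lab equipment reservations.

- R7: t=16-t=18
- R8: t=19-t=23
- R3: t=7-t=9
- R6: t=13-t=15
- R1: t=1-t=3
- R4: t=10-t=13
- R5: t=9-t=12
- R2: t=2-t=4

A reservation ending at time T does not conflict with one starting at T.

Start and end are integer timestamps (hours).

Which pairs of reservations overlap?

Two intervals overlap when each starts before the other ends.
Sorted by start: R1, R2, R3, R5, R4, R6, R7, R8.
R2 starts before R1 ends → R1 and R2 overlap.
R3 starts after R1 ends — done with R1.
R3 starts after R2 ends — done with R2.
R5 starts exactly when R3 ends (back-to-back, no overlap) — done with R3.
R4 starts before R5 ends → R5 and R4 overlap.
R6 starts after R5 ends — done with R5.
R6 starts exactly when R4 ends (back-to-back, no overlap) — done with R4.
R7 starts after R6 ends — done with R6.
R8 starts after R7 ends.

R1 & R2, R4 & R5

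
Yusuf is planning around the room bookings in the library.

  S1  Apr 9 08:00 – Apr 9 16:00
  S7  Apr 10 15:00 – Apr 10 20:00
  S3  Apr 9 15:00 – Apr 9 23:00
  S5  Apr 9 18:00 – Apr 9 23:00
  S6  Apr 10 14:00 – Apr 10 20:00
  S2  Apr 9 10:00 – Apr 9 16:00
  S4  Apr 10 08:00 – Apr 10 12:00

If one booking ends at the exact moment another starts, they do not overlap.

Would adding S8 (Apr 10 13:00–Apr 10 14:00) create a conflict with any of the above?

No — it doesn't clash with anything

S1: ends Apr 9 16:00 at or before S8 starts Apr 10 13:00 → clear.
S2: ends Apr 9 16:00 at or before S8 starts Apr 10 13:00 → clear.
S3: ends Apr 9 23:00 at or before S8 starts Apr 10 13:00 → clear.
S5: ends Apr 9 23:00 at or before S8 starts Apr 10 13:00 → clear.
S4: ends Apr 10 12:00 at or before S8 starts Apr 10 13:00 → clear.
S6: starts Apr 10 14:00 at or after S8 ends Apr 10 14:00 → clear.
S7: starts Apr 10 15:00 at or after S8 ends Apr 10 14:00 → clear.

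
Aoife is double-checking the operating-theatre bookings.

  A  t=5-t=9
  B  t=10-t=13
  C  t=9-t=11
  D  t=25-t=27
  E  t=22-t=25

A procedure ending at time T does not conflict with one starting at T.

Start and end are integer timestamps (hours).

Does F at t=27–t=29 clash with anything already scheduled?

A: ends t=9 at or before F starts t=27 → clear.
C: ends t=11 at or before F starts t=27 → clear.
B: ends t=13 at or before F starts t=27 → clear.
E: ends t=25 at or before F starts t=27 → clear.
D: ends t=27 at or before F starts t=27 → clear.

No — it doesn't clash with anything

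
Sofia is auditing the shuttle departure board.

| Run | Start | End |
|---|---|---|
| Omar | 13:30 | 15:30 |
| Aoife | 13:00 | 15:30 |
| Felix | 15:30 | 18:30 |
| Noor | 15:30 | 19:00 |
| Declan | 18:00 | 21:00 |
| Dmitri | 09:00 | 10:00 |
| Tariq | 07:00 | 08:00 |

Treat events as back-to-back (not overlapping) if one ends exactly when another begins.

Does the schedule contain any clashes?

Sorted by start: Tariq, Dmitri, Aoife, Omar, Felix, Noor, Declan.
Dmitri starts after Tariq ends — done with Tariq.
Aoife starts after Dmitri ends — done with Dmitri.
Omar starts before Aoife ends → Aoife and Omar overlap.
That's a conflict, so the schedule is not conflict-free.

Yes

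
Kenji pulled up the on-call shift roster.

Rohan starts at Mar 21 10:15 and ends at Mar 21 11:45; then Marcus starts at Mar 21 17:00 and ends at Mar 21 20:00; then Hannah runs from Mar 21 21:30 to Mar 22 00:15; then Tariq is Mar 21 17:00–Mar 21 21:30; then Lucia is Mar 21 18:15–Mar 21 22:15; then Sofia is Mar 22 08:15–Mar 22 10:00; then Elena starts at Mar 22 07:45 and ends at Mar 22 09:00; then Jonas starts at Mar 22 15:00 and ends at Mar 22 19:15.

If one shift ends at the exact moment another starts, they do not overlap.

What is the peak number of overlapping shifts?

3

Walk through starts and ends in time order (an end at T is processed before a start at T):
Mar 21 10:15 start Rohan → 1
Mar 21 11:45 end Rohan → 0
Mar 21 17:00 start Marcus → 1
Mar 21 17:00 start Tariq → 2
Mar 21 18:15 start Lucia → 3
Mar 21 20:00 end Marcus → 2
Mar 21 21:30 end Tariq → 1
Mar 21 21:30 start Hannah → 2
Mar 21 22:15 end Lucia → 1
Mar 22 00:15 end Hannah → 0
Mar 22 07:45 start Elena → 1
Mar 22 08:15 start Sofia → 2
Mar 22 09:00 end Elena → 1
Mar 22 10:00 end Sofia → 0
Mar 22 15:00 start Jonas → 1
Mar 22 19:15 end Jonas → 0
Peak is 3, at Mar 21 18:15 (Lucia, Marcus, Tariq).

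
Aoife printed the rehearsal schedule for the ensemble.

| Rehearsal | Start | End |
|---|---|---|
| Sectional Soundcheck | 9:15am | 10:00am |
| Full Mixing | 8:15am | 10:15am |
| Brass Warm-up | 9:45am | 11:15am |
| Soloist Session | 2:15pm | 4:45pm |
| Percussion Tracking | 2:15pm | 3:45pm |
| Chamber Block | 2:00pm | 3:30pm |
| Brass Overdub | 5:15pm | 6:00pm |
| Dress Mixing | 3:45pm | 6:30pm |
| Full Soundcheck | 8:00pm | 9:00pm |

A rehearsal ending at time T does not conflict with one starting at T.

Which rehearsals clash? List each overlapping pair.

Brass Overdub & Dress Mixing, Brass Warm-up & Full Mixing, Brass Warm-up & Sectional Soundcheck, Chamber Block & Percussion Tracking, Chamber Block & Soloist Session, Dress Mixing & Soloist Session, Full Mixing & Sectional Soundcheck, Percussion Tracking & Soloist Session

Sorted by start: Full Mixing, Sectional Soundcheck, Brass Warm-up, Chamber Block, Soloist Session, Percussion Tracking, Dress Mixing, Brass Overdub, Full Soundcheck.
Sectional Soundcheck starts before Full Mixing ends → Full Mixing and Sectional Soundcheck overlap.
Brass Warm-up starts before Full Mixing ends → Full Mixing and Brass Warm-up overlap.
Chamber Block starts after Full Mixing ends — done with Full Mixing.
Brass Warm-up starts before Sectional Soundcheck ends → Sectional Soundcheck and Brass Warm-up overlap.
Chamber Block starts after Sectional Soundcheck ends — done with Sectional Soundcheck.
Chamber Block starts after Brass Warm-up ends — done with Brass Warm-up.
Soloist Session starts before Chamber Block ends → Chamber Block and Soloist Session overlap.
Percussion Tracking starts before Chamber Block ends → Chamber Block and Percussion Tracking overlap.
Dress Mixing starts after Chamber Block ends — done with Chamber Block.
Percussion Tracking starts before Soloist Session ends → Soloist Session and Percussion Tracking overlap.
Dress Mixing starts before Soloist Session ends → Soloist Session and Dress Mixing overlap.
Brass Overdub starts after Soloist Session ends — done with Soloist Session.
Dress Mixing starts exactly when Percussion Tracking ends (back-to-back, no overlap) — done with Percussion Tracking.
Brass Overdub starts before Dress Mixing ends → Dress Mixing and Brass Overdub overlap.
Full Soundcheck starts after Dress Mixing ends.
Full Soundcheck starts after Brass Overdub ends.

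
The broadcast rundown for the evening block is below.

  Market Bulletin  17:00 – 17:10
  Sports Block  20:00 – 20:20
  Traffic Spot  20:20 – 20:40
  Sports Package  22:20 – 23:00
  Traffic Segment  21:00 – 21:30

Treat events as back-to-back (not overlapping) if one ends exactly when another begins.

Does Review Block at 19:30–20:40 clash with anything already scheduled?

Yes — it overlaps Sports Block, Traffic Spot

Market Bulletin: ends 17:10 at or before Review Block starts 19:30 → clear.
Sports Block: starts 20:00 before Review Block ends 20:40, and ends 20:20 after Review Block starts 19:30 → overlap.
Traffic Spot: starts 20:20 before Review Block ends 20:40, and ends 20:40 after Review Block starts 19:30 → overlap.
Traffic Segment: starts 21:00 at or after Review Block ends 20:40 → clear.
Sports Package: starts 22:20 at or after Review Block ends 20:40 → clear.
Review Block overlaps Traffic Spot, Sports Block.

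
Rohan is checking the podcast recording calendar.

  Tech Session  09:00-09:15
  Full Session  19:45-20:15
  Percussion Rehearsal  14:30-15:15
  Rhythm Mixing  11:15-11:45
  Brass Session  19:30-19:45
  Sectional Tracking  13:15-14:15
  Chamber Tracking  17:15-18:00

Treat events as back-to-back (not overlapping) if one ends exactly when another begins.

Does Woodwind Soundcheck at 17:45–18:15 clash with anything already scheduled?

Tech Session: ends 09:15 at or before Woodwind Soundcheck starts 17:45 → clear.
Rhythm Mixing: ends 11:45 at or before Woodwind Soundcheck starts 17:45 → clear.
Sectional Tracking: ends 14:15 at or before Woodwind Soundcheck starts 17:45 → clear.
Percussion Rehearsal: ends 15:15 at or before Woodwind Soundcheck starts 17:45 → clear.
Chamber Tracking: starts 17:15 before Woodwind Soundcheck ends 18:15, and ends 18:00 after Woodwind Soundcheck starts 17:45 → overlap.
Brass Session: starts 19:30 at or after Woodwind Soundcheck ends 18:15 → clear.
Full Session: starts 19:45 at or after Woodwind Soundcheck ends 18:15 → clear.
Woodwind Soundcheck overlaps Chamber Tracking.

Yes — it overlaps Chamber Tracking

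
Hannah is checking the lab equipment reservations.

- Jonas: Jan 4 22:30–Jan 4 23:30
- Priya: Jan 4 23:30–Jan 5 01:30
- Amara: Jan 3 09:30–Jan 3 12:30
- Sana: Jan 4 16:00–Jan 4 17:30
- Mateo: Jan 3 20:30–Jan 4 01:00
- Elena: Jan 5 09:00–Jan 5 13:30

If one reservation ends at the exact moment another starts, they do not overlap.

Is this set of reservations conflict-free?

Yes

Sorted by start: Amara, Mateo, Sana, Jonas, Priya, Elena.
Mateo starts after Amara ends, so nothing later overlaps Amara either.
Sana starts after Mateo ends, so nothing later overlaps Mateo either.
Jonas starts after Sana ends, so nothing later overlaps Sana either.
Priya starts exactly when Jonas ends (back-to-back, no overlap), so nothing later overlaps Jonas either.
Elena starts after Priya ends.
Every pair is clear; the schedule has no overlaps.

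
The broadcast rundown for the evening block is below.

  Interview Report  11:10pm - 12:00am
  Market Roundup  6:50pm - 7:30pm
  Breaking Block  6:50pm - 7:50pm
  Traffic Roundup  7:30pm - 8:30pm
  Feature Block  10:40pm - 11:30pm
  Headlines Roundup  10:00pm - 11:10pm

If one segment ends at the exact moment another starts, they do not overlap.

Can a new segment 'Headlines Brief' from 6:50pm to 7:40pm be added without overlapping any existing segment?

No — it overlaps Breaking Block, Market Roundup, Traffic Roundup

Market Roundup: starts 6:50pm before Headlines Brief ends 7:40pm, and ends 7:30pm after Headlines Brief starts 6:50pm → overlap.
Breaking Block: starts 6:50pm before Headlines Brief ends 7:40pm, and ends 7:50pm after Headlines Brief starts 6:50pm → overlap.
Traffic Roundup: starts 7:30pm before Headlines Brief ends 7:40pm, and ends 8:30pm after Headlines Brief starts 6:50pm → overlap.
Headlines Roundup: starts 10:00pm at or after Headlines Brief ends 7:40pm → clear.
Feature Block: starts 10:40pm at or after Headlines Brief ends 7:40pm → clear.
Interview Report: starts 11:10pm at or after Headlines Brief ends 7:40pm → clear.
Headlines Brief overlaps Market Roundup, Breaking Block, Traffic Roundup.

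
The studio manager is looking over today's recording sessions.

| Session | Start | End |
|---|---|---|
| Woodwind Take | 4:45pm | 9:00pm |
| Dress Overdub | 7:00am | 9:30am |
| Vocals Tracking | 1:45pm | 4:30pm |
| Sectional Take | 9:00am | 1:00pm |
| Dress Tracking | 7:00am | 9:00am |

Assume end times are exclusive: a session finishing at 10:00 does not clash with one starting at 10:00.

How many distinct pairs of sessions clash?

Sorted by start: Dress Tracking, Dress Overdub, Sectional Take, Vocals Tracking, Woodwind Take.
Dress Overdub starts before Dress Tracking ends → Dress Tracking and Dress Overdub overlap.
Sectional Take starts exactly when Dress Tracking ends (back-to-back, no overlap); Dress Tracking is clear from here.
Sectional Take starts before Dress Overdub ends → Dress Overdub and Sectional Take overlap.
Vocals Tracking starts after Dress Overdub ends; Dress Overdub is clear from here.
Vocals Tracking starts after Sectional Take ends; Sectional Take is clear from here.
Woodwind Take starts after Vocals Tracking ends.
Overlapping pairs: Dress Overdub & Dress Tracking, Dress Overdub & Sectional Take — 2 in total.

2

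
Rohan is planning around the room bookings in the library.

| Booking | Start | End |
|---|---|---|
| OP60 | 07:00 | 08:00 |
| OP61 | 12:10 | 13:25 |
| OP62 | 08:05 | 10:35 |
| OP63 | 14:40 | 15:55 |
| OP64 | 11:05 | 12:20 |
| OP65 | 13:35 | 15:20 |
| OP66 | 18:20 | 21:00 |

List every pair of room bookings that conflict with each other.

Sorted by start: OP60, OP62, OP64, OP61, OP65, OP63, OP66.
OP62 starts after OP60 ends — done with OP60.
OP64 starts after OP62 ends — done with OP62.
OP61 starts before OP64 ends → OP64 and OP61 overlap.
OP65 starts after OP64 ends — done with OP64.
OP65 starts after OP61 ends — done with OP61.
OP63 starts before OP65 ends → OP65 and OP63 overlap.
OP66 starts after OP65 ends.
OP66 starts after OP63 ends.

OP61 & OP64, OP63 & OP65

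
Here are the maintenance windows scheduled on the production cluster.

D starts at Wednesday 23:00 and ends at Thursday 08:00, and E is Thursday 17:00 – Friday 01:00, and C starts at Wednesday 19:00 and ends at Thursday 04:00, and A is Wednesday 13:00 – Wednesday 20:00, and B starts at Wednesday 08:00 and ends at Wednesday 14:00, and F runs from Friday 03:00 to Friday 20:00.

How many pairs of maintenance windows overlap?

3

Two intervals overlap when each starts before the other ends.
Sorted by start: B, A, C, D, E, F.
A starts before B ends → B and A overlap.
C starts after B ends, so nothing later overlaps B either.
C starts before A ends → A and C overlap.
D starts after A ends, so nothing later overlaps A either.
D starts before C ends → C and D overlap.
E starts after C ends, so nothing later overlaps C either.
E starts after D ends, so nothing later overlaps D either.
F starts after E ends.
Overlapping pairs: A & B, A & C, C & D — 3 in total.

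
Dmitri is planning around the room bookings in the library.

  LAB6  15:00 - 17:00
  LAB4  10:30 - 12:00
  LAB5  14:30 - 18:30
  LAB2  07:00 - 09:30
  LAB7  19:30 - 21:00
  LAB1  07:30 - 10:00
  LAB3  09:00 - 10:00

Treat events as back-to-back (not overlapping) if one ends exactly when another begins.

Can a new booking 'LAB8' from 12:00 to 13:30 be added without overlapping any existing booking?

LAB2: ends 09:30 at or before LAB8 starts 12:00 → clear.
LAB1: ends 10:00 at or before LAB8 starts 12:00 → clear.
LAB3: ends 10:00 at or before LAB8 starts 12:00 → clear.
LAB4: ends 12:00 at or before LAB8 starts 12:00 → clear.
LAB5: starts 14:30 at or after LAB8 ends 13:30 → clear.
LAB6: starts 15:00 at or after LAB8 ends 13:30 → clear.
LAB7: starts 19:30 at or after LAB8 ends 13:30 → clear.

Yes — the slot is free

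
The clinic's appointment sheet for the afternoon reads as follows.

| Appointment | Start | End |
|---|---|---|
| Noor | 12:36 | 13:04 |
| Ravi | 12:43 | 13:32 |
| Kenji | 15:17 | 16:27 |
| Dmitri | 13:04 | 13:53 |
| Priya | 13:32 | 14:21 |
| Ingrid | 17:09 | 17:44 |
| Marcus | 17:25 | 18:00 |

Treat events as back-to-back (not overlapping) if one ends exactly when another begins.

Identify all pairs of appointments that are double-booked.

Sorted by start: Noor, Ravi, Dmitri, Priya, Kenji, Ingrid, Marcus.
Ravi starts before Noor ends → Noor and Ravi overlap.
Dmitri starts exactly when Noor ends (back-to-back, no overlap); Noor is clear from here.
Dmitri starts before Ravi ends → Ravi and Dmitri overlap.
Priya starts exactly when Ravi ends (back-to-back, no overlap); Ravi is clear from here.
Priya starts before Dmitri ends → Dmitri and Priya overlap.
Kenji starts after Dmitri ends; Dmitri is clear from here.
Kenji starts after Priya ends; Priya is clear from here.
Ingrid starts after Kenji ends; Kenji is clear from here.
Marcus starts before Ingrid ends → Ingrid and Marcus overlap.

Dmitri & Priya, Dmitri & Ravi, Ingrid & Marcus, Noor & Ravi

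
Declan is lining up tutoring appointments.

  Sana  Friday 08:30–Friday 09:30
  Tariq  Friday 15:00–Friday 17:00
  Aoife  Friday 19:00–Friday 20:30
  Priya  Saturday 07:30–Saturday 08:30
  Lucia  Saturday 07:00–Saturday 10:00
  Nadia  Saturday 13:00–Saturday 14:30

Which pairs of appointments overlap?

Two intervals overlap when each starts before the other ends.
Sorted by start: Sana, Tariq, Aoife, Lucia, Priya, Nadia.
Tariq starts after Sana ends; Sana is clear from here.
Aoife starts after Tariq ends; Tariq is clear from here.
Lucia starts after Aoife ends; Aoife is clear from here.
Priya starts before Lucia ends → Lucia and Priya overlap.
Nadia starts after Lucia ends.
Nadia starts after Priya ends.

Lucia & Priya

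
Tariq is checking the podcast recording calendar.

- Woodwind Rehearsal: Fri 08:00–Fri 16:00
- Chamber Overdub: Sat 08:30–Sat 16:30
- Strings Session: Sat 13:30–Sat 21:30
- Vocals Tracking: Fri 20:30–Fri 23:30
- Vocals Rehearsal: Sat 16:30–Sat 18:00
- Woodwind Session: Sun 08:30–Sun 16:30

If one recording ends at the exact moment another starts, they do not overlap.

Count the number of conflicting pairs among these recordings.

Sorted by start: Woodwind Rehearsal, Vocals Tracking, Chamber Overdub, Strings Session, Vocals Rehearsal, Woodwind Session.
Vocals Tracking starts after Woodwind Rehearsal ends; Woodwind Rehearsal is clear from here.
Chamber Overdub starts after Vocals Tracking ends; Vocals Tracking is clear from here.
Strings Session starts before Chamber Overdub ends → Chamber Overdub and Strings Session overlap.
Vocals Rehearsal starts exactly when Chamber Overdub ends (back-to-back, no overlap); Chamber Overdub is clear from here.
Vocals Rehearsal starts before Strings Session ends → Strings Session and Vocals Rehearsal overlap.
Woodwind Session starts after Strings Session ends.
Woodwind Session starts after Vocals Rehearsal ends.
Overlapping pairs: Chamber Overdub & Strings Session, Strings Session & Vocals Rehearsal — 2 in total.

2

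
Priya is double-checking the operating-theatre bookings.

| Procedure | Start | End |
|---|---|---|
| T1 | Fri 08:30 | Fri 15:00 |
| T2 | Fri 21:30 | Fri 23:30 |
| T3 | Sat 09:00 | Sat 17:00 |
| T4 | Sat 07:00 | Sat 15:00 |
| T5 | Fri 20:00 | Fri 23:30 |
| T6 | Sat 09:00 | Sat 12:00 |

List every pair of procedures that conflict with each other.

Two intervals overlap when each starts before the other ends.
Sorted by start: T1, T5, T2, T4, T3, T6.
T5 starts after T1 ends, so nothing later overlaps T1 either.
T2 starts before T5 ends → T5 and T2 overlap.
T4 starts after T5 ends, so nothing later overlaps T5 either.
T4 starts after T2 ends, so nothing later overlaps T2 either.
T3 starts before T4 ends → T4 and T3 overlap.
T6 starts before T4 ends → T4 and T6 overlap.
T6 starts before T3 ends → T3 and T6 overlap.

T2 & T5, T3 & T4, T3 & T6, T4 & T6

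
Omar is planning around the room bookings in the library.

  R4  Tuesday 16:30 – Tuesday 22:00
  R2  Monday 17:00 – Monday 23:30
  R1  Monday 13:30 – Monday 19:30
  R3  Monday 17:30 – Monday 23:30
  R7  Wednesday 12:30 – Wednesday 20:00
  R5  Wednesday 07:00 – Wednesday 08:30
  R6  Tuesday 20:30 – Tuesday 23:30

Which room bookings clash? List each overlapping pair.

Two intervals overlap when each starts before the other ends.
Sorted by start: R1, R2, R3, R4, R6, R5, R7.
R2 starts before R1 ends → R1 and R2 overlap.
R3 starts before R1 ends → R1 and R3 overlap.
R4 starts after R1 ends; R1 is clear from here.
R3 starts before R2 ends → R2 and R3 overlap.
R4 starts after R2 ends; R2 is clear from here.
R4 starts after R3 ends; R3 is clear from here.
R6 starts before R4 ends → R4 and R6 overlap.
R5 starts after R4 ends; R4 is clear from here.
R5 starts after R6 ends; R6 is clear from here.
R7 starts after R5 ends.

R1 & R2, R1 & R3, R2 & R3, R4 & R6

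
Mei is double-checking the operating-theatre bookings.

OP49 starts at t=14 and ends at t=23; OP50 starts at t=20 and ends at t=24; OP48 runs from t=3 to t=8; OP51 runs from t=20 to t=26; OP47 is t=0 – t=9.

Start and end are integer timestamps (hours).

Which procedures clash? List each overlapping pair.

OP47 & OP48, OP49 & OP50, OP49 & OP51, OP50 & OP51

Check each pair: they overlap iff neither finishes before the other starts.
Sorted by start: OP47, OP48, OP49, OP50, OP51.
OP48 starts before OP47 ends → OP47 and OP48 overlap.
OP49 starts after OP47 ends, so nothing later overlaps OP47 either.
OP49 starts after OP48 ends, so nothing later overlaps OP48 either.
OP50 starts before OP49 ends → OP49 and OP50 overlap.
OP51 starts before OP49 ends → OP49 and OP51 overlap.
OP51 starts before OP50 ends → OP50 and OP51 overlap.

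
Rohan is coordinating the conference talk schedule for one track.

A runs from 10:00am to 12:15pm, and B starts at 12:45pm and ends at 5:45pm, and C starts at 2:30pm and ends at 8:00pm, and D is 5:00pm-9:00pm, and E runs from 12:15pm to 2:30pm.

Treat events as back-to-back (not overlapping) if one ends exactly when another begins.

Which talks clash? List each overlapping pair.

B & C, B & D, B & E, C & D

Sorted by start: A, E, B, C, D.
E starts exactly when A ends (back-to-back, no overlap) — done with A.
B starts before E ends → E and B overlap.
C starts exactly when E ends (back-to-back, no overlap) — done with E.
C starts before B ends → B and C overlap.
D starts before B ends → B and D overlap.
D starts before C ends → C and D overlap.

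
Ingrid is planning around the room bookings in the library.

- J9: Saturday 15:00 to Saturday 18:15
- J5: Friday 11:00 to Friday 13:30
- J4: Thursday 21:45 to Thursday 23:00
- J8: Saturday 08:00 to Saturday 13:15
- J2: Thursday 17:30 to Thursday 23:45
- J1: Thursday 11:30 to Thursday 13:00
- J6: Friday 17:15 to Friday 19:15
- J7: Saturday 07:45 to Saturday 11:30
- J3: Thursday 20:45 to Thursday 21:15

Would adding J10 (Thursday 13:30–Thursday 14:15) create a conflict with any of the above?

No — it doesn't clash with anything

J1: ends Thursday 13:00 at or before J10 starts Thursday 13:30 → clear.
J2: starts Thursday 17:30 at or after J10 ends Thursday 14:15 → clear.
J3: starts Thursday 20:45 at or after J10 ends Thursday 14:15 → clear.
J4: starts Thursday 21:45 at or after J10 ends Thursday 14:15 → clear.
J5: starts Friday 11:00 at or after J10 ends Thursday 14:15 → clear.
J6: starts Friday 17:15 at or after J10 ends Thursday 14:15 → clear.
J7: starts Saturday 07:45 at or after J10 ends Thursday 14:15 → clear.
J8: starts Saturday 08:00 at or after J10 ends Thursday 14:15 → clear.
J9: starts Saturday 15:00 at or after J10 ends Thursday 14:15 → clear.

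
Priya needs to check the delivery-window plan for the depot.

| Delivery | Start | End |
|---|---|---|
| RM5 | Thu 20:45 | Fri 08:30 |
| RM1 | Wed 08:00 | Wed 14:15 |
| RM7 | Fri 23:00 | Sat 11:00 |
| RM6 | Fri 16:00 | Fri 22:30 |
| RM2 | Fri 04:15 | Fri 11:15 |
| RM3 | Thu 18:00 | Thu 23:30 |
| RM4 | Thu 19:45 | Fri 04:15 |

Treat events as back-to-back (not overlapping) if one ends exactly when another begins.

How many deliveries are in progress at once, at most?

3

Sort all start/end points and keep a running count:
Wed 08:00 start RM1 → 1
Wed 14:15 end RM1 → 0
Thu 18:00 start RM3 → 1
Thu 19:45 start RM4 → 2
Thu 20:45 start RM5 → 3
Thu 23:30 end RM3 → 2
Fri 04:15 end RM4 → 1
Fri 04:15 start RM2 → 2
Fri 08:30 end RM5 → 1
Fri 11:15 end RM2 → 0
Fri 16:00 start RM6 → 1
Fri 22:30 end RM6 → 0
Fri 23:00 start RM7 → 1
Sat 11:00 end RM7 → 0
Peak is 3, at Thu 20:45 (RM3, RM4, RM5).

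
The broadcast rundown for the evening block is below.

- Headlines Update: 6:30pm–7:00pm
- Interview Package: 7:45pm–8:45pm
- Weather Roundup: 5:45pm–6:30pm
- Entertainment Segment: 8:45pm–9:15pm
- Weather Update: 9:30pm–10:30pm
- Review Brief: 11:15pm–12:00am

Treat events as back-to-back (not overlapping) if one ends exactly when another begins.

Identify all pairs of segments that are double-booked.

no conflicts

Sorted by start: Weather Roundup, Headlines Update, Interview Package, Entertainment Segment, Weather Update, Review Brief.
Headlines Update starts exactly when Weather Roundup ends (back-to-back, no overlap), so Weather Roundup has no further overlaps.
Interview Package starts after Headlines Update ends, so Headlines Update has no further overlaps.
Entertainment Segment starts exactly when Interview Package ends (back-to-back, no overlap), so Interview Package has no further overlaps.
Weather Update starts after Entertainment Segment ends, so Entertainment Segment has no further overlaps.
Review Brief starts after Weather Update ends.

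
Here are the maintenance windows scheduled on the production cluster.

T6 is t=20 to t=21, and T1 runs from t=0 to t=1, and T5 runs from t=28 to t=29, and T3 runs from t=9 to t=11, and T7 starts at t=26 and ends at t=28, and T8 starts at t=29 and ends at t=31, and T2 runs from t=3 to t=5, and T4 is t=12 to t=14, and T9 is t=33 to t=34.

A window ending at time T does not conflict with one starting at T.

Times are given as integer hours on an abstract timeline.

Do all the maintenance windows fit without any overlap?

Two intervals overlap when each starts before the other ends.
Sorted by start: T1, T2, T3, T4, T6, T7, T5, T8, T9.
T2 starts after T1 ends — done with T1.
T3 starts after T2 ends — done with T2.
T4 starts after T3 ends — done with T3.
T6 starts after T4 ends — done with T4.
T7 starts after T6 ends — done with T6.
T5 starts exactly when T7 ends (back-to-back, no overlap) — done with T7.
T8 starts exactly when T5 ends (back-to-back, no overlap) — done with T5.
T9 starts after T8 ends.
Every pair is clear; the schedule has no overlaps.

Yes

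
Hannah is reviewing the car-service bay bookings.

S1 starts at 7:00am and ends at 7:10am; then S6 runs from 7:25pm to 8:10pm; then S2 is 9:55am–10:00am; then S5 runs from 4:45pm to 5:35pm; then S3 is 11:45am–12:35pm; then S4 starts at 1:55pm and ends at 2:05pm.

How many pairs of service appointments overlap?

Check each pair: they overlap iff neither finishes before the other starts.
Sorted by start: S1, S2, S3, S4, S5, S6.
S2 starts after S1 ends; S1 is clear from here.
S3 starts after S2 ends; S2 is clear from here.
S4 starts after S3 ends; S3 is clear from here.
S5 starts after S4 ends; S4 is clear from here.
S6 starts after S5 ends.
No pair overlaps.

0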